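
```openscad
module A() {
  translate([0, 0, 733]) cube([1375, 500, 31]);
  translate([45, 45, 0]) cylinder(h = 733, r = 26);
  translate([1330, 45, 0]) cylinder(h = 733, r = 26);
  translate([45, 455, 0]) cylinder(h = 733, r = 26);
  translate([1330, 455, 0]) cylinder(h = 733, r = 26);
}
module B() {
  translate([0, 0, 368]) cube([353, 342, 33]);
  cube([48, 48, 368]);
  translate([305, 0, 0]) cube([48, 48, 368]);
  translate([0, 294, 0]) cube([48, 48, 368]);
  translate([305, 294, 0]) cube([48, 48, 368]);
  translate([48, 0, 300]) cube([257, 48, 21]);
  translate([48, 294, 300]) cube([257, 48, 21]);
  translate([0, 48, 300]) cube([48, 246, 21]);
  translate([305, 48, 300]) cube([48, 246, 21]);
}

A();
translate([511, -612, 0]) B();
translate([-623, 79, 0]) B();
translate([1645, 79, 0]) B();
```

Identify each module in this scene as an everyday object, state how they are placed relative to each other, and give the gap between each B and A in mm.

A is a table. B is a stool. Three stools sit around the table at the −y, −x, +x sides. The gap between each stool and the table is 270 mm.

Each stool's nearest face is 270 mm from the table's bounding box.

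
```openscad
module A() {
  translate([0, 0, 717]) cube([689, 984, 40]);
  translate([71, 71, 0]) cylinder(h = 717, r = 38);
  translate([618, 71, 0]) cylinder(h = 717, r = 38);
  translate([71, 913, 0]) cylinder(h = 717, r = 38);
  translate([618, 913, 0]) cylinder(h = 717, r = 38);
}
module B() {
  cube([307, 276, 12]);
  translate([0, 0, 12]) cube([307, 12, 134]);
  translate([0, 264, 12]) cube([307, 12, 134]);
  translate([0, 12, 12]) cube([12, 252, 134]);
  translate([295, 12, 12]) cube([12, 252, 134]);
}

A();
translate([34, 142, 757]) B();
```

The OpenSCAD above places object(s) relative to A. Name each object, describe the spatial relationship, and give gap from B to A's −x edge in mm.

The open box's min-x is at 34; the table's min-x is 0; gap = 34 mm.

A is a table. B is an open box. The open box is on top of the table. The gap from the open box to the table's −x edge is 34 mm.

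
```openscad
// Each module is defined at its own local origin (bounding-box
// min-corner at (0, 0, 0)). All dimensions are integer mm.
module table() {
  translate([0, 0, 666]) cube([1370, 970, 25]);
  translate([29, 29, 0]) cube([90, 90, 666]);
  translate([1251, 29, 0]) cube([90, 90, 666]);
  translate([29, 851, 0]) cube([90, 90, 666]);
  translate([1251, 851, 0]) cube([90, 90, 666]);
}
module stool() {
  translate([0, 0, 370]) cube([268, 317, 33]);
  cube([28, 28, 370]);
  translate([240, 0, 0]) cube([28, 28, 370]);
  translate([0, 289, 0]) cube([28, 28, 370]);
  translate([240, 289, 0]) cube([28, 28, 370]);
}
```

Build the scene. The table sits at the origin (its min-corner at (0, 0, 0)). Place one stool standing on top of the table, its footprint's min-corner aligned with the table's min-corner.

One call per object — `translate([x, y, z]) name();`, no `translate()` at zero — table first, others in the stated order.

table();
translate([0, 0, 691]) stool();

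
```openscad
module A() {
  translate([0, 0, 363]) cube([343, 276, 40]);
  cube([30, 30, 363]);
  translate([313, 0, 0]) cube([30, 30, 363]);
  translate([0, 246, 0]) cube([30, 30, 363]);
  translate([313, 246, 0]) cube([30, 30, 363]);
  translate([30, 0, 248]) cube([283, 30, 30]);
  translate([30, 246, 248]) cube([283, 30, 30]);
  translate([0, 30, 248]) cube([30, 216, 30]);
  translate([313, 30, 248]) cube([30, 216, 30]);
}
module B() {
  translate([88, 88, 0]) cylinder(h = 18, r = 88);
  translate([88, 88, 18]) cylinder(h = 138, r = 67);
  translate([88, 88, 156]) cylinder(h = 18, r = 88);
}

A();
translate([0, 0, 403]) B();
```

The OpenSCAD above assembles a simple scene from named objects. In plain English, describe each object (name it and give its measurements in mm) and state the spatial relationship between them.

A is a four-legged stool. The seat is a 343×276×40 mm slab whose top surface is at z = 403 mm; four square legs, each 30×30 mm in cross-section, run from the floor (z = 0) to the underside of the seat, each flush with a corner of the seat. Four stretchers, 30 mm wide and 30 mm tall, connect adjacent legs with their undersides at z = 248 mm, each running between the inner faces of the legs it joins and aligned with the legs' outer faces on the other axis.

B is a spool: two coaxial disc flanges of radius 88 mm and thickness 18 mm, joined by a core cylinder of radius 67 mm and height 138 mm. The lower flange rests on z = 0 and the three cylinders share a vertical axis.

The spool is on top of the stool.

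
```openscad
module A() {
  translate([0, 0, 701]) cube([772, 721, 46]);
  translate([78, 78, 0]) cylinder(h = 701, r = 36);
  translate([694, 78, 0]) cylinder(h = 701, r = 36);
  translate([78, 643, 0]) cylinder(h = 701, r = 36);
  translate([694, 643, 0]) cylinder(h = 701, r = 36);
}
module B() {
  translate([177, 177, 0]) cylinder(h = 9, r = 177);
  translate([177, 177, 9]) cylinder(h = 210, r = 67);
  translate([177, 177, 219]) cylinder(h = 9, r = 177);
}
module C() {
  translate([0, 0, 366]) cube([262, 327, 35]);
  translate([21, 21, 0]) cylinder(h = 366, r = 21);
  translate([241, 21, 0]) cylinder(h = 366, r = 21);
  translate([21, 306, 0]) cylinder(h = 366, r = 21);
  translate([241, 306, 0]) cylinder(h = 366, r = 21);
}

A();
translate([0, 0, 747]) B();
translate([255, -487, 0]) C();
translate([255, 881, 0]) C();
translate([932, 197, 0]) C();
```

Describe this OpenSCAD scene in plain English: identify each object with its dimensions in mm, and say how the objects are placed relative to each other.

A is a table with a 772×721 mm rectangular top, 46 mm thick, top surface at z = 747 mm, supported by four round legs of 72 mm diameter, each leg's bounding box inset 42 mm from the nearest pair of top edges, running from the floor.

B is a spool: two coaxial disc flanges of radius 177 mm and thickness 9 mm, joined by a core cylinder of radius 67 mm and height 210 mm. The lower flange rests on z = 0 and the three cylinders share a vertical axis.

C is a four-legged stool. The seat is a 262×327×35 mm slab whose top surface is at z = 401 mm; four round legs, each 42 mm in diameter, run from the floor (z = 0) to the underside of the seat, each leg's axis is inset half a diameter from the nearest pair of seat edges (so the leg's bounding box is flush with the corner).

The spool is on top of the table. Three stools sit around the table at the −y, +y, +x sides.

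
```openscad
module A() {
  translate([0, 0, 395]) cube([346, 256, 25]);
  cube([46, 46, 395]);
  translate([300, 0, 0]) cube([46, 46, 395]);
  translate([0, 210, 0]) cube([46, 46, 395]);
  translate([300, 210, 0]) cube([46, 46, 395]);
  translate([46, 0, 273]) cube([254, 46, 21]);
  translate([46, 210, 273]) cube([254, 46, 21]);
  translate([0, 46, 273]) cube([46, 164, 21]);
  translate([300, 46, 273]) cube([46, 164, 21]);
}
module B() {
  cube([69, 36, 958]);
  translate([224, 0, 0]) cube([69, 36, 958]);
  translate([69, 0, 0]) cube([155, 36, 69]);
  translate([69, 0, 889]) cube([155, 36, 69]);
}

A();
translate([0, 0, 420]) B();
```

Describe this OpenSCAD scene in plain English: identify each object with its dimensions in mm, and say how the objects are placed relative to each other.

A is a simple wooden stool: a rectangular seat 346 mm (x) by 256 mm (y), 25 mm thick, top face at z = 420 mm, on four square legs, each 46×46 mm in cross-section. The legs rest on z = 0, each flush with a corner of the seat. Four stretchers, 46 mm wide and 21 mm tall, connect adjacent legs with their undersides at z = 273 mm, each running between the inner faces of the legs it joins and aligned with the legs' outer faces on the other axis.

B is a rectangular picture frame lying in the x–z plane (depth along y). The opening is 155 mm wide (x) by 820 mm tall (z), surrounded by a border 69 mm wide on all four sides. The frame is 36 mm deep and is made of two full-height vertical stiles with two horizontal rails fitted between them.

The picture frame is on top of the stool.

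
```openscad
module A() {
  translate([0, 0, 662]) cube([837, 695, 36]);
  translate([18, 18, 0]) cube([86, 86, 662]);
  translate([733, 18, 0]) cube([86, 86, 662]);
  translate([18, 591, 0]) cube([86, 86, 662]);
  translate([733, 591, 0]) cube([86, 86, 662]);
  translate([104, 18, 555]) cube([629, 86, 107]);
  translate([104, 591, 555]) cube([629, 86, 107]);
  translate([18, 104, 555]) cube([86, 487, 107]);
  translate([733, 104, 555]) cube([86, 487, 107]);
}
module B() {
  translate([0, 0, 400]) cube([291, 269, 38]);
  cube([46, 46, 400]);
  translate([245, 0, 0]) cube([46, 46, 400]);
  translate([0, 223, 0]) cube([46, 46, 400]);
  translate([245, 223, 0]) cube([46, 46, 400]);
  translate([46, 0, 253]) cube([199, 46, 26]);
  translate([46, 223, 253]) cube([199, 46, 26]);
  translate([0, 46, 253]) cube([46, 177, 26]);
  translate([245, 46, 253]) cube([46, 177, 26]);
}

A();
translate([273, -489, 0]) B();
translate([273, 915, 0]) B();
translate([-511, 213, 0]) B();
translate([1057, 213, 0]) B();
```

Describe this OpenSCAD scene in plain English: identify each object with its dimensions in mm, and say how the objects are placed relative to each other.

A is a table with a 837×695 mm rectangular top, 36 mm thick, top surface at z = 698 mm, supported by four 86×86 mm square legs, each inset 18 mm from the nearest pair of top edges, running from the floor. Four apron rails, 86 mm thick and 107 mm tall, run between adjacent legs with their top edges flush with the underside of the top and their outer faces flush with the legs' outer faces.

B is a four-legged stool. The seat is 291×269 mm, 38 mm thick, top at z = 438 mm. It stands on four square legs, each 46×46 mm in cross-section, from z = 0 to the seat underside, each flush with a corner of the seat. Four stretchers, 46 mm wide and 26 mm tall, connect adjacent legs with their undersides at z = 253 mm, each running between the inner faces of the legs it joins and aligned with the legs' outer faces on the other axis.

Four stools sit around the table at the −y, +y, −x, +x sides.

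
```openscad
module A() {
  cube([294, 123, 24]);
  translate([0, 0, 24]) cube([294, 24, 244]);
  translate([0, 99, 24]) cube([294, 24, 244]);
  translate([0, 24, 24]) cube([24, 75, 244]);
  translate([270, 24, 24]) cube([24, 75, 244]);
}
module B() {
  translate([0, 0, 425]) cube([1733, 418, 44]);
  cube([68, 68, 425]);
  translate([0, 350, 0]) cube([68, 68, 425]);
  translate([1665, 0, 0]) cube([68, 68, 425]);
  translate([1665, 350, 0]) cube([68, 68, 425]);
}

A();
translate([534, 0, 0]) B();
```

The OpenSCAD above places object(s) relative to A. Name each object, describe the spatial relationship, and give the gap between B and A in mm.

A is an open box. B is a bench. The bench is on the floor beside the open box on its +x side. The gap between the bench and the open box is 240 mm.

The bench's nearest face is 240 mm from the open box's +x face.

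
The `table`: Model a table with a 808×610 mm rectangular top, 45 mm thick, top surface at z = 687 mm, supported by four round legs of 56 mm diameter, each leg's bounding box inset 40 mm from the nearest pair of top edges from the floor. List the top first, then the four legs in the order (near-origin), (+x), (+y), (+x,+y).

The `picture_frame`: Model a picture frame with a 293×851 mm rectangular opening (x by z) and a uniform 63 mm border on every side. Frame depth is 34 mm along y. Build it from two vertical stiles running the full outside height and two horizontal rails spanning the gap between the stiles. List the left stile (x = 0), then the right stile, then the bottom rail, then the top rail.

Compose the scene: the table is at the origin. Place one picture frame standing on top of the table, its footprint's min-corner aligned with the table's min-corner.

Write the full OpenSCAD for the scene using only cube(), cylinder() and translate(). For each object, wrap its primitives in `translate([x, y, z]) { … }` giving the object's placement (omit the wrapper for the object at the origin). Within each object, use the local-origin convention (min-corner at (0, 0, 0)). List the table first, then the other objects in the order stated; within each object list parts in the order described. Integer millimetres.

translate([0, 0, 642]) cube([808, 610, 45]);
translate([68, 68, 0]) cylinder(h = 642, r = 28);
translate([740, 68, 0]) cylinder(h = 642, r = 28);
translate([68, 542, 0]) cylinder(h = 642, r = 28);
translate([740, 542, 0]) cylinder(h = 642, r = 28);
translate([0, 0, 687]) {
  cube([63, 34, 977]);
  translate([356, 0, 0]) cube([63, 34, 977]);
  translate([63, 0, 0]) cube([293, 34, 63]);
  translate([63, 0, 914]) cube([293, 34, 63]);
}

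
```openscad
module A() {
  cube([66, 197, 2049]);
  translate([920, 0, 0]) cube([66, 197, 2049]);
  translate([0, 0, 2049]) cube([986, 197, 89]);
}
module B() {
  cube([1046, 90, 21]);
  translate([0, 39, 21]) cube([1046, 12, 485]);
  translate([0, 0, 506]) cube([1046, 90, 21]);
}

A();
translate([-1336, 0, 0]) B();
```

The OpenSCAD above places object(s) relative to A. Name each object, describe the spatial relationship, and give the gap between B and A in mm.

The I-beam's nearest face is 290 mm from the door frame's −x face.

A is a door frame. B is an I-beam. The I-beam is on the floor beside the door frame on its −x side. The gap between the I-beam and the door frame is 290 mm.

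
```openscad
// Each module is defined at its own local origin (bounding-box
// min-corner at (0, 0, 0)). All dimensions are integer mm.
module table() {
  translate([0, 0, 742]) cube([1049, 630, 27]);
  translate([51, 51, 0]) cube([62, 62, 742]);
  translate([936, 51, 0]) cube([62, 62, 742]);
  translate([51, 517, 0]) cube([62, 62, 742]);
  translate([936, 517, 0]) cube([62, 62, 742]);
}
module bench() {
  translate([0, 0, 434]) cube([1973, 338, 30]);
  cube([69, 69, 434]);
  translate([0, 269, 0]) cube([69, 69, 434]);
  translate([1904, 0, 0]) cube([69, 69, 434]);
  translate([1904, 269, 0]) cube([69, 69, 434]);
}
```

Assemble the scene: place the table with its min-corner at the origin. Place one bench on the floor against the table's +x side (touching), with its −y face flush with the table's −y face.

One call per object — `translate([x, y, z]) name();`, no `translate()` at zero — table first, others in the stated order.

table();
translate([1049, 0, 0]) bench();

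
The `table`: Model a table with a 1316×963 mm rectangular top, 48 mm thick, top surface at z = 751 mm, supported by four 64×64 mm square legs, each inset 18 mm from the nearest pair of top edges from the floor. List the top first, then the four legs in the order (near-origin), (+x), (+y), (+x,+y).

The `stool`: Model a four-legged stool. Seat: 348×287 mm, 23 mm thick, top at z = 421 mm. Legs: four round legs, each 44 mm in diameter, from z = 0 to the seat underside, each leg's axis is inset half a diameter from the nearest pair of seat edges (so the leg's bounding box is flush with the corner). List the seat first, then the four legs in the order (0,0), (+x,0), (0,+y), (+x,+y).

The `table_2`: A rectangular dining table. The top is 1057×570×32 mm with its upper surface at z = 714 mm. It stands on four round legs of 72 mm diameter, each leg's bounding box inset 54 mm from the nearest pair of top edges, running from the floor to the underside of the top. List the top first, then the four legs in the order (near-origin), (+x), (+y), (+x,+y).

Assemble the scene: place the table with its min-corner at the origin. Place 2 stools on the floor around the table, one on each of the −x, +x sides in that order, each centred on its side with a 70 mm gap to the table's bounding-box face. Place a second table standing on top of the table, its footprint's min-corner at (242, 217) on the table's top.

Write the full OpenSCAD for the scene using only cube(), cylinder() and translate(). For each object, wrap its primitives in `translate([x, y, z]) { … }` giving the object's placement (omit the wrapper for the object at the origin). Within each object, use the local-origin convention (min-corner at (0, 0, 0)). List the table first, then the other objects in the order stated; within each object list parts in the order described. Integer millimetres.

translate([0, 0, 703]) cube([1316, 963, 48]);
translate([18, 18, 0]) cube([64, 64, 703]);
translate([1234, 18, 0]) cube([64, 64, 703]);
translate([18, 881, 0]) cube([64, 64, 703]);
translate([1234, 881, 0]) cube([64, 64, 703]);
translate([-418, 338, 0]) {
  translate([0, 0, 398]) cube([348, 287, 23]);
  translate([22, 22, 0]) cylinder(h = 398, r = 22);
  translate([326, 22, 0]) cylinder(h = 398, r = 22);
  translate([22, 265, 0]) cylinder(h = 398, r = 22);
  translate([326, 265, 0]) cylinder(h = 398, r = 22);
}
translate([1386, 338, 0]) {
  translate([0, 0, 398]) cube([348, 287, 23]);
  translate([22, 22, 0]) cylinder(h = 398, r = 22);
  translate([326, 22, 0]) cylinder(h = 398, r = 22);
  translate([22, 265, 0]) cylinder(h = 398, r = 22);
  translate([326, 265, 0]) cylinder(h = 398, r = 22);
}
translate([242, 217, 751]) {
  translate([0, 0, 682]) cube([1057, 570, 32]);
  translate([90, 90, 0]) cylinder(h = 682, r = 36);
  translate([967, 90, 0]) cylinder(h = 682, r = 36);
  translate([90, 480, 0]) cylinder(h = 682, r = 36);
  translate([967, 480, 0]) cylinder(h = 682, r = 36);
}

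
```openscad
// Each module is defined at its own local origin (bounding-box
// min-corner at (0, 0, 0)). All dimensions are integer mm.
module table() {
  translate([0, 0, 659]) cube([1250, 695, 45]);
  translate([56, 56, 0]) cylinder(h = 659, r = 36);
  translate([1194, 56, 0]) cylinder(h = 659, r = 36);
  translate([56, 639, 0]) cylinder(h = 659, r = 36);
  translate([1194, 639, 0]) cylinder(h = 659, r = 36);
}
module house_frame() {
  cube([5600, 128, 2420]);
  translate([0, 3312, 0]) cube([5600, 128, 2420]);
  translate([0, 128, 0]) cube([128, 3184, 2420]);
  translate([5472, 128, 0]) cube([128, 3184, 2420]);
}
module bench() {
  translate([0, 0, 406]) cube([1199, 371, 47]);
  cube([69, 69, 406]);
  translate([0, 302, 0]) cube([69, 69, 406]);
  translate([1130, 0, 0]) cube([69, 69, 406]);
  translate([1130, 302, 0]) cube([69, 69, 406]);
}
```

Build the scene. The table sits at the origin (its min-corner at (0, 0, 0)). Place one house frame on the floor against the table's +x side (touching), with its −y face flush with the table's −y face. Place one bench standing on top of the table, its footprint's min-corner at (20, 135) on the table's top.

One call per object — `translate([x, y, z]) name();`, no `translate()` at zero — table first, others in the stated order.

table();
translate([1250, 0, 0]) house_frame();
translate([20, 135, 704]) bench();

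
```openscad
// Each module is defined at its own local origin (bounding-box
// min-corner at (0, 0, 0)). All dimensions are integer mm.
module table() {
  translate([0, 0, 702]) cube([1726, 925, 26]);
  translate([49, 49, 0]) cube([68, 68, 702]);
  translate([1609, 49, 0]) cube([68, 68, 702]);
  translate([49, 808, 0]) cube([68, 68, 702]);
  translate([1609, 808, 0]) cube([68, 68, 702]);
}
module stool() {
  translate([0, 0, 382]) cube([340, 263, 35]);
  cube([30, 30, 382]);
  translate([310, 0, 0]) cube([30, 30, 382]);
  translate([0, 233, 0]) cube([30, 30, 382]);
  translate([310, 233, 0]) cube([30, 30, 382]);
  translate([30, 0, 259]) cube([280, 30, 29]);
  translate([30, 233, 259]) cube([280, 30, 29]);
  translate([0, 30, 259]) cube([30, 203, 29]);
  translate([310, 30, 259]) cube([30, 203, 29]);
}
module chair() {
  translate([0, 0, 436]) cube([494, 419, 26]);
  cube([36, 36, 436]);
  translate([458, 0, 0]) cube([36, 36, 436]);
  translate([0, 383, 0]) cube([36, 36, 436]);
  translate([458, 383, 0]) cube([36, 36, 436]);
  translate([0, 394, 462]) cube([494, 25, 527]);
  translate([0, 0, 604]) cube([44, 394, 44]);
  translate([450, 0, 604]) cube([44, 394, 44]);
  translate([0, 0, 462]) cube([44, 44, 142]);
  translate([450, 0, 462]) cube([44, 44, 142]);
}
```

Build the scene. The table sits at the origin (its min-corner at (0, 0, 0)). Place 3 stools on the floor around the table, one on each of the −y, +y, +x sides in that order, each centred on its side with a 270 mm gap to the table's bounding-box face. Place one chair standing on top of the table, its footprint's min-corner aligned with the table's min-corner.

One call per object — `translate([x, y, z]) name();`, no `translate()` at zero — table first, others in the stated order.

table();
translate([693, -533, 0]) stool();
translate([693, 1195, 0]) stool();
translate([1996, 331, 0]) stool();
translate([0, 0, 728]) chair();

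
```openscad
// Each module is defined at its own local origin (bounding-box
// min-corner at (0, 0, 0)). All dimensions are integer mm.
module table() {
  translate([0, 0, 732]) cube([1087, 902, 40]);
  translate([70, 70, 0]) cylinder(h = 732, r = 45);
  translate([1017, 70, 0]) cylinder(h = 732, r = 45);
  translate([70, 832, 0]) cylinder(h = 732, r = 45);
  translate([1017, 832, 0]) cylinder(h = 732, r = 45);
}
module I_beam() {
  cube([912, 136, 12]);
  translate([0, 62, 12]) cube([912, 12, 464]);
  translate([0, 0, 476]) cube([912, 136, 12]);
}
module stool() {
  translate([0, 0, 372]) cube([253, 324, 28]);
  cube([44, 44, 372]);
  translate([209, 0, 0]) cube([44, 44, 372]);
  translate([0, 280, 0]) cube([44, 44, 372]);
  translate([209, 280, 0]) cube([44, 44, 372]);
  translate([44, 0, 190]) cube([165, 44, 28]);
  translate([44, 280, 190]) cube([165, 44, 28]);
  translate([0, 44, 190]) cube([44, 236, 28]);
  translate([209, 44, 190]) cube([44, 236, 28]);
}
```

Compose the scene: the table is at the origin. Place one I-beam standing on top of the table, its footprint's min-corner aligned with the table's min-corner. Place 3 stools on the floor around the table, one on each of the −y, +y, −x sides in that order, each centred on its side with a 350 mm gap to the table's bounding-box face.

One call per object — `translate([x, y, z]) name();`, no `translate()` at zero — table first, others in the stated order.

table();
translate([0, 0, 772]) I_beam();
translate([417, -674, 0]) stool();
translate([417, 1252, 0]) stool();
translate([-603, 289, 0]) stool();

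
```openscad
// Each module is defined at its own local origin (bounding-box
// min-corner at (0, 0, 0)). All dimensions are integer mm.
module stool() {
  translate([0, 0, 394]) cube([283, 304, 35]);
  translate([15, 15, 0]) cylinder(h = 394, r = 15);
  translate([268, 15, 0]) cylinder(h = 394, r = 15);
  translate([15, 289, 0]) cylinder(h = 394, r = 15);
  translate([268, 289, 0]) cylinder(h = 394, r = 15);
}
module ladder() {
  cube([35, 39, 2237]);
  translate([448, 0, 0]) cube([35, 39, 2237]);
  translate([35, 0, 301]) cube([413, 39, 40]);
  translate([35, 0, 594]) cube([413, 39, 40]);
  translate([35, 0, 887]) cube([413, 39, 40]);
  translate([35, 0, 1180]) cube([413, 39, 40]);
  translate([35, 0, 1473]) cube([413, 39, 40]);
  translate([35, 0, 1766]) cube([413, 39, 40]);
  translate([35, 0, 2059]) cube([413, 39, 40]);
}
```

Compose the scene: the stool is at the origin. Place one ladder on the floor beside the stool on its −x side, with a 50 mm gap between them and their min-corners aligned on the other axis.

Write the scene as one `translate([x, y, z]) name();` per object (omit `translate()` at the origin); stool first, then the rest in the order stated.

stool();
translate([-533, 0, 0]) ladder();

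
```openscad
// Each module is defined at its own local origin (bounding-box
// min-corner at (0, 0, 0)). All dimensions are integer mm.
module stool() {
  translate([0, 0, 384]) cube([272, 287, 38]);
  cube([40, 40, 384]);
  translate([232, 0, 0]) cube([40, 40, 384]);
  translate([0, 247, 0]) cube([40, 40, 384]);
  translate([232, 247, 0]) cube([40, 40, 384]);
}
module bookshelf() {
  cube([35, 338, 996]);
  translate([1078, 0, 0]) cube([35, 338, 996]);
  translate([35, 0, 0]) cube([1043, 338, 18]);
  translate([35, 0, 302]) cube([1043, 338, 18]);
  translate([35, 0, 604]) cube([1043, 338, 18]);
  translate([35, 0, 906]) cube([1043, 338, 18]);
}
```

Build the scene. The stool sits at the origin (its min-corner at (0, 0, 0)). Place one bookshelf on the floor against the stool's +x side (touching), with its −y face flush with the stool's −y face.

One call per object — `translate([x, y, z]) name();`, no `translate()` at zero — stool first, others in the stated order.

stool();
translate([272, 0, 0]) bookshelf();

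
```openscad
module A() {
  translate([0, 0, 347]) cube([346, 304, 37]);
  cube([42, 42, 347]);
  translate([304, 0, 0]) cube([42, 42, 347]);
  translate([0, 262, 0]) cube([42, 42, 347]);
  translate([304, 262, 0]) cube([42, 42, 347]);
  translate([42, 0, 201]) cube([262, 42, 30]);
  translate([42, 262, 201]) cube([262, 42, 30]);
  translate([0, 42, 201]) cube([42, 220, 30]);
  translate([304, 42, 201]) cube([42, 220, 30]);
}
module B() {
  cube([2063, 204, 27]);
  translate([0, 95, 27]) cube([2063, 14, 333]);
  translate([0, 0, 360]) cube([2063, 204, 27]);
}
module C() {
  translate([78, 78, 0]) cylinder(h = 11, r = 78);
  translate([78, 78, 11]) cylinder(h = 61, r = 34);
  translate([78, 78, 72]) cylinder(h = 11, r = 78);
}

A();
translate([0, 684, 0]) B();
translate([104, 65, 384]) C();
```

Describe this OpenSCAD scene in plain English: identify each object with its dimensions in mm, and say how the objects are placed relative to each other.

A is a four-legged stool. The seat is 346×304 mm, 37 mm thick, top at z = 384 mm. It stands on four square legs, each 42×42 mm in cross-section, from z = 0 to the seat underside, each flush with a corner of the seat. Four stretchers, 42 mm wide and 30 mm tall, connect adjacent legs with their undersides at z = 201 mm, each running between the inner faces of the legs it joins and aligned with the legs' outer faces on the other axis.

B is an I-beam lying along x, 2063 mm long. Overall section height 387 mm. Two flanges 204 mm wide (y) and 27 mm thick, one on the floor and one at the top; a web 14 mm thick runs between them, centred on the flange width.

C is a spool: two coaxial disc flanges of radius 78 mm and thickness 11 mm, joined by a core cylinder of radius 34 mm and height 61 mm. The lower flange rests on z = 0 and the three cylinders share a vertical axis.

The I-beam is on the floor beside the stool on its +y side. The spool is on top of the stool.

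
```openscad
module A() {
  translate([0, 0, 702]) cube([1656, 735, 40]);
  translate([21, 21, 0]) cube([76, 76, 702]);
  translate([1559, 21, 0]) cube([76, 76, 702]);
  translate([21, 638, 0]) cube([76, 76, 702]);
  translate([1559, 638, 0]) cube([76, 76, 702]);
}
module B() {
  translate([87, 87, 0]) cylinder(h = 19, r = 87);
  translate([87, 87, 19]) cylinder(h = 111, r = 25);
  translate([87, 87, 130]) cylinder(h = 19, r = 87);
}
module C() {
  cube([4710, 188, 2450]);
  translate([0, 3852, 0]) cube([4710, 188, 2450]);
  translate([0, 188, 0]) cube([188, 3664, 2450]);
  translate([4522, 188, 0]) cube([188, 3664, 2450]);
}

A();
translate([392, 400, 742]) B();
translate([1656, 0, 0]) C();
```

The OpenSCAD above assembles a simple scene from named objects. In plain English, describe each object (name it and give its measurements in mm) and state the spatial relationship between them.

A is a rectangular dining table. The top is 1656×735×40 mm with its upper surface at z = 742 mm. It stands on four 76×76 mm square legs, each inset 21 mm from the nearest pair of top edges, running from the floor to the underside of the top.

B is a spool: two coaxial disc flanges of radius 87 mm and thickness 19 mm, joined by a core cylinder of radius 25 mm and height 111 mm. The lower flange rests on z = 0 and the three cylinders share a vertical axis.

C is a box-shaped house frame (walls only): outside footprint 4710×4040 mm, wall height 2450 mm, wall thickness 188 mm. The two y-facing walls run the full x-width; the two x-facing walls fit between the inner faces of the y-facing walls.

The spool is on top of the table. The house frame is against the table's +x side, with their −y faces flush.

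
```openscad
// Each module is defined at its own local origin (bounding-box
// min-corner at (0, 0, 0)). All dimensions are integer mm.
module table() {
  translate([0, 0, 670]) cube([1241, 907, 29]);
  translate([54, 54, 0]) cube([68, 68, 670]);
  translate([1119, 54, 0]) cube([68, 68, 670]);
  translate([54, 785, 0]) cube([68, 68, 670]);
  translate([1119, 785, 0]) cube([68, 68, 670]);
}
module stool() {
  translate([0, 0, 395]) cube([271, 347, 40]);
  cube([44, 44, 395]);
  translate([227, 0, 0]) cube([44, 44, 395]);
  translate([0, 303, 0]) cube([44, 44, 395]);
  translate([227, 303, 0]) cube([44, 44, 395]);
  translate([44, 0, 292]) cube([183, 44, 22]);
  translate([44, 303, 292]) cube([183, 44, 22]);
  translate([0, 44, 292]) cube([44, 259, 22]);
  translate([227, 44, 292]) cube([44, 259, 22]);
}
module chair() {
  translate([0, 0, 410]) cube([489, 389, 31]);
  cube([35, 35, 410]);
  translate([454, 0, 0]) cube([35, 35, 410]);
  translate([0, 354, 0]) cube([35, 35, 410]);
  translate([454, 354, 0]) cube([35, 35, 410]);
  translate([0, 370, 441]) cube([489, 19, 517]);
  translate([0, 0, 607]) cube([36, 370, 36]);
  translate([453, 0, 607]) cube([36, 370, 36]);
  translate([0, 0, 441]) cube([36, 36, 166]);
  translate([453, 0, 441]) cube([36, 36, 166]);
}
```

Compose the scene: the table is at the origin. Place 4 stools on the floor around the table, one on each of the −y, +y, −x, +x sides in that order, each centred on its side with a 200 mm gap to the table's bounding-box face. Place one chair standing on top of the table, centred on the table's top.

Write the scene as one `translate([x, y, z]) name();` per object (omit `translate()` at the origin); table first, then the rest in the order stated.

table();
translate([485, -547, 0]) stool();
translate([485, 1107, 0]) stool();
translate([-471, 280, 0]) stool();
translate([1441, 280, 0]) stool();
translate([376, 259, 699]) chair();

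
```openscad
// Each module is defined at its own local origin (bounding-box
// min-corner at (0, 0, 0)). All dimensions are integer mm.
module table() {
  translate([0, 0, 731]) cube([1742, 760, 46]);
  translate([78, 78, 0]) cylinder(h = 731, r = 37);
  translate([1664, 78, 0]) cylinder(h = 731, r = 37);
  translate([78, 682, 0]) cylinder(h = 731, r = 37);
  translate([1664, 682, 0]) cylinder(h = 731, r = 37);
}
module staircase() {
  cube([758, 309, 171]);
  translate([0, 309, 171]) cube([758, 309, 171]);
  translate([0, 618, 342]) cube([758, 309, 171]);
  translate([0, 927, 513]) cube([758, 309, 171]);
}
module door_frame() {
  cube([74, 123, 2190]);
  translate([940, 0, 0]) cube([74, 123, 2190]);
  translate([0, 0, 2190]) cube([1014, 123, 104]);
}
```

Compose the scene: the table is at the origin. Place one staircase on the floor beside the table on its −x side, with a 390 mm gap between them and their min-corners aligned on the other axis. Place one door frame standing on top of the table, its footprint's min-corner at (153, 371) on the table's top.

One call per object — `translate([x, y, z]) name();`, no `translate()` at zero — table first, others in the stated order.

table();
translate([-1148, 0, 0]) staircase();
translate([153, 371, 777]) door_frame();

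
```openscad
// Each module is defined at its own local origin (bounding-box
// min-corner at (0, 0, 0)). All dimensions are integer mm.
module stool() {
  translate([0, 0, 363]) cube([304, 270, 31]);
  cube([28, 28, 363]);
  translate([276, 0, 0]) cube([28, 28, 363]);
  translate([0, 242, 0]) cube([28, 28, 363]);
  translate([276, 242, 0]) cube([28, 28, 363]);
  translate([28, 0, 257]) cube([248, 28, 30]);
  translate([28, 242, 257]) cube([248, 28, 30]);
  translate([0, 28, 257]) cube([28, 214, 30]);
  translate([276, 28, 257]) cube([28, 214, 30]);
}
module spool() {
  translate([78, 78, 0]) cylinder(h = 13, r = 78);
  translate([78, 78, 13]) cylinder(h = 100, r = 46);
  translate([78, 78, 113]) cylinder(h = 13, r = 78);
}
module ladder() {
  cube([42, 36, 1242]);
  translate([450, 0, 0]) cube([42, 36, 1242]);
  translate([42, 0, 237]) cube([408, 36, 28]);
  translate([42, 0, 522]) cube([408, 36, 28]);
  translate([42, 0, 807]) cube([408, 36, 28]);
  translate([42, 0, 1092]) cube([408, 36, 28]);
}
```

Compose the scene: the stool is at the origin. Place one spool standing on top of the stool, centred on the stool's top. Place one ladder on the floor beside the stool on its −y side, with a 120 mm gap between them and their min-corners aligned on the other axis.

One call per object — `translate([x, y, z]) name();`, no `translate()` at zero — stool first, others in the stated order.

stool();
translate([74, 57, 394]) spool();
translate([0, -156, 0]) ladder();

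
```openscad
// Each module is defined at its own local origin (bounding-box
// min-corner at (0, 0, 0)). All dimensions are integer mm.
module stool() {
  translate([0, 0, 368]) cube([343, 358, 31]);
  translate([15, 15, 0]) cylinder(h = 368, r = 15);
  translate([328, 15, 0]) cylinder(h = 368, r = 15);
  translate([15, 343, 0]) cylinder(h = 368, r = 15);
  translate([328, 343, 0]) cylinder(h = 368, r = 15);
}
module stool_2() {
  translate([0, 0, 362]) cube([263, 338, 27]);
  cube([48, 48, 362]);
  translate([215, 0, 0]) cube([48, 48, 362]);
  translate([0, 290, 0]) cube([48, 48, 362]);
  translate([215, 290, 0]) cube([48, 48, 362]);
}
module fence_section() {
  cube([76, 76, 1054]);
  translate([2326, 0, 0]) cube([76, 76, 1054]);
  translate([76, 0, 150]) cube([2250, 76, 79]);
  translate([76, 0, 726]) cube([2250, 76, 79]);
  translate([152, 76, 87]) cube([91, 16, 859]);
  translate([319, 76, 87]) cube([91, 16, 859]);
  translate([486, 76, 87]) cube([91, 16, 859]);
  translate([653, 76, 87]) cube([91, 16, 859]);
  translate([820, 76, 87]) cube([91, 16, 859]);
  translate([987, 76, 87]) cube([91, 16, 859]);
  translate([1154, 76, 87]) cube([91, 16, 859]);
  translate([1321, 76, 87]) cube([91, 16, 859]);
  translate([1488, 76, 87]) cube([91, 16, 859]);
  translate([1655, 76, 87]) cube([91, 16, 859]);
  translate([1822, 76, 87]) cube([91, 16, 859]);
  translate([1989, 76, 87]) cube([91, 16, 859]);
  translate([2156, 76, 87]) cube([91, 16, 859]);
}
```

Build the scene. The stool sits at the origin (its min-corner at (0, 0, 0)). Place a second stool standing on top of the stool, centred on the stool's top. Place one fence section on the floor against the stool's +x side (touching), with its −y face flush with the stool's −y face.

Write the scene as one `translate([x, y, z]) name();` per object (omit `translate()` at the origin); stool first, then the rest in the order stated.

stool();
translate([40, 10, 399]) stool_2();
translate([343, 0, 0]) fence_section();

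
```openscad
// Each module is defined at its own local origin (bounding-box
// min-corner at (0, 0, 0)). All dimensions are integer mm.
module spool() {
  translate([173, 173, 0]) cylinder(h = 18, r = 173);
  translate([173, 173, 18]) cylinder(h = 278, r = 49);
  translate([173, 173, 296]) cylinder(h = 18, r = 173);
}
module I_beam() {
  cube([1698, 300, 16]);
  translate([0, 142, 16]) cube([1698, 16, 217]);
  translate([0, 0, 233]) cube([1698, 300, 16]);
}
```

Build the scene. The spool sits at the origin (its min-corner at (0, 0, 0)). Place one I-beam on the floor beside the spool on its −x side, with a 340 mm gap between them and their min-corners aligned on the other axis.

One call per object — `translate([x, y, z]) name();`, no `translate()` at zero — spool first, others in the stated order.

spool();
translate([-2038, 0, 0]) I_beam();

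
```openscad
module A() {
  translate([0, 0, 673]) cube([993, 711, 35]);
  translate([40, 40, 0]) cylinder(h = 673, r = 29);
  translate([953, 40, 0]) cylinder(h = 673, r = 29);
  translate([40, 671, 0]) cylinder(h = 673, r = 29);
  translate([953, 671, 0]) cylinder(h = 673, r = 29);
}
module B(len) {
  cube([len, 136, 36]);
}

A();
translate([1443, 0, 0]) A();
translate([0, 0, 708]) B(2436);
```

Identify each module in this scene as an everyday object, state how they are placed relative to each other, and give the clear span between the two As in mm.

A is a table. B is a beam. A beam spans the tops of two tables. The clear span between the two tables is 450 mm.

Second table starts at x = 1443; first ends at x = 993; clear span = 1443 − 993 = 450 mm.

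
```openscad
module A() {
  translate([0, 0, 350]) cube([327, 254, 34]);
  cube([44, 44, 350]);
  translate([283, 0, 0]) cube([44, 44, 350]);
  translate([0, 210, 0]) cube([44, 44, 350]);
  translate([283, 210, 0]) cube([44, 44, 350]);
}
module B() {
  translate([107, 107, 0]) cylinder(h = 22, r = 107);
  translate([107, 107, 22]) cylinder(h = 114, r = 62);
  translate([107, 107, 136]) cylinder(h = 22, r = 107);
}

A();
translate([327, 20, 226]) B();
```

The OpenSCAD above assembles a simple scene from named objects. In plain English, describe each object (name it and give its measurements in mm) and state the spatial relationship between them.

A is a four-legged stool. The seat is a 327×254×34 mm slab whose top surface is at z = 384 mm; four square legs, each 44×44 mm in cross-section, run from the floor (z = 0) to the underside of the seat, each flush with a corner of the seat.

B is a spool: two coaxial disc flanges of radius 107 mm and thickness 22 mm, joined by a core cylinder of radius 62 mm and height 114 mm. The lower flange rests on z = 0 and the three cylinders share a vertical axis.

The spool is beside the stool with their tops flush at z = 384.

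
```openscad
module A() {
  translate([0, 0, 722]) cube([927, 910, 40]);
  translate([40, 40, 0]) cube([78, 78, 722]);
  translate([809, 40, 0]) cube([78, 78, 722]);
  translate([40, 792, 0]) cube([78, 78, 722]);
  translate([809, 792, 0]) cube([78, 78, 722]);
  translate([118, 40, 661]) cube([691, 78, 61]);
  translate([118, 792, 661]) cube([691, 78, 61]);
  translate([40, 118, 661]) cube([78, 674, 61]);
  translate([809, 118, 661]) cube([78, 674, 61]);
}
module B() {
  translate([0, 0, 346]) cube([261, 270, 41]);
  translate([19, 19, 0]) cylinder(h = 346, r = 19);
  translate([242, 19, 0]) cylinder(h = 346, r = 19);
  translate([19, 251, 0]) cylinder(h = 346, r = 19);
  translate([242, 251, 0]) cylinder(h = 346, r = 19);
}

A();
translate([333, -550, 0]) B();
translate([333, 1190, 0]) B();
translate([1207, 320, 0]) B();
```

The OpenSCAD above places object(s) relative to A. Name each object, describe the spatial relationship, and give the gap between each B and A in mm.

A is a table. B is a stool. Three stools sit around the table at the −y, +y, +x sides. The gap between each stool and the table is 280 mm.

Each stool's nearest face is 280 mm from the table's bounding box.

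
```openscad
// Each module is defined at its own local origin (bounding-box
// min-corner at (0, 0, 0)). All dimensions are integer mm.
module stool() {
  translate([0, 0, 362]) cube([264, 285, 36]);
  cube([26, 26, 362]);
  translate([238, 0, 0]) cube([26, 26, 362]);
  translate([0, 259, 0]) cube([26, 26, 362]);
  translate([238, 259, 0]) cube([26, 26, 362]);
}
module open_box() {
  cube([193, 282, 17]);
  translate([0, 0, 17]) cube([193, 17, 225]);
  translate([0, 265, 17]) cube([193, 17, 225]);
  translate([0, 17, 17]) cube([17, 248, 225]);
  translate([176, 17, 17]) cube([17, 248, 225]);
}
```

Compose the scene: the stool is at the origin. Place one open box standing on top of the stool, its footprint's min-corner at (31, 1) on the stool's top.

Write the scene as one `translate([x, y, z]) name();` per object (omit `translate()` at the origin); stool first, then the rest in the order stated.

stool();
translate([31, 1, 398]) open_box();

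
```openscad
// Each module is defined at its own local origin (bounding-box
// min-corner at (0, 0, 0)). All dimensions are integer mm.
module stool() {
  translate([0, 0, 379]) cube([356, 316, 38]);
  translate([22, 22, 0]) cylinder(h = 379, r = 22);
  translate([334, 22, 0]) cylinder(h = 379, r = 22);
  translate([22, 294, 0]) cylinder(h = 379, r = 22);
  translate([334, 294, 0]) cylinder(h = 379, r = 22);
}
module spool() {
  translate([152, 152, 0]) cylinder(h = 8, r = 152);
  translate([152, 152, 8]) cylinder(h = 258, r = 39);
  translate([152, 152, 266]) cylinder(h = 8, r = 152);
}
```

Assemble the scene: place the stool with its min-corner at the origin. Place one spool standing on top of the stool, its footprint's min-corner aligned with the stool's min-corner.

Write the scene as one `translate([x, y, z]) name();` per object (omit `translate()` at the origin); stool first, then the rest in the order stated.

stool();
translate([0, 0, 417]) spool();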